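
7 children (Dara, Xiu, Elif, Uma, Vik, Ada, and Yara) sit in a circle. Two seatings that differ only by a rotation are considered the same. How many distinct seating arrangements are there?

720

Seat Dara anywhere (absorbing the rotational symmetry), then permute the other 6: (6)! = 720.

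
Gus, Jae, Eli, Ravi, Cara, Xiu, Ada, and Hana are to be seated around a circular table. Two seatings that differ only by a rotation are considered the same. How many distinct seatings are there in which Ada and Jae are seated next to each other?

1440

Glue Ada and Jae into a block (2 internal orders). Seating 7 units around a circle gives (6)! arrangements.
So 2 × (6)! = 2 × 720 = 1440.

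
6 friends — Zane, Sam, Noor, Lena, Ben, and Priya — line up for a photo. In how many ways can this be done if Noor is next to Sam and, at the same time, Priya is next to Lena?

Treat {Noor,Sam} as one block (2 orders) and {Priya,Lena} as another (2 orders).
That leaves 4 units to arrange: 2 × 2 × 4! = 4 × 24 = 96.

96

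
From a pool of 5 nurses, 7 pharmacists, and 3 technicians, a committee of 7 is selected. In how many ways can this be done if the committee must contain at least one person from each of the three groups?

Total 7-person selections from all 15: C(15,7) = 6435.
Subtract selections that omit an entire group: no nurses → C(10,7) = 120; no pharmacists → C(8,7) = 8; no technicians → C(12,7) = 792.
Add back selections omitting two groups (i.e. drawn from a single group): C(5,7) + C(7,7) + C(3,7) = 1.
By inclusion–exclusion: 6435 − 920 + 1 = 5516.

5516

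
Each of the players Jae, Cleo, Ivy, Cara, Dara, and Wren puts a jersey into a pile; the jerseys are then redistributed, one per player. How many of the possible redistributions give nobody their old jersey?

Count assignments avoiding every fixed point. For any j of the 6 players fixed to their old jersey, the other 6−j can be arranged in (6−j)! ways.
By inclusion–exclusion this is Σ_{j=0}^{6} (−1)^j C(6,j)·(6−j)!.
Computing: 720 − 720 + 360 − 120 + 30 − 6 + 1 = 265.

265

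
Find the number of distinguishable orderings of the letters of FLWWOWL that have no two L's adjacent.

There are 7!/(3!·2!) = 420 arrangements of FLWWOWL in total.
If the two L's are adjacent, glue them into one block, leaving 6 items to arrange: (6)!/(3!) = 120 ways.
Subtracting, 420 − 120 = 300 arrangements keep the L's apart.

300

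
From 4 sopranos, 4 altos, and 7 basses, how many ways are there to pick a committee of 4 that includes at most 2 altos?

Split by how many altos are chosen (0 through 2).
Sum: C(4,0)·C(11,4) + C(4,1)·C(11,3) + C(4,2)·C(11,2) = 330 + 660 + 330 = 1320.

1320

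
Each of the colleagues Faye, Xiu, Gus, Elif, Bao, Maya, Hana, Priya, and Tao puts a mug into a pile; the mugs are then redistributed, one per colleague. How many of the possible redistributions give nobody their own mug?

133496

Let Aᵢ be the assignments in which colleague i gets their own mug. We want the size of the complement of A₁∪…∪A_9.
By inclusion–exclusion this is Σ_{j=0}^{9} (−1)^j C(9,j)·(9−j)!.
Computing: 362880 − 362880 + 181440 − 60480 + 15120 − 3024 + 504 − 72 + 9 − 1 = 133496.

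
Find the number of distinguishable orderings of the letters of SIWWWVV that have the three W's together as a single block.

Treat the 3 copies of W as a single block. The multiset to arrange is then {WWW, I, S, V, V}, 5 items in all.
That gives (5)!/(2!) = 60 arrangements.

60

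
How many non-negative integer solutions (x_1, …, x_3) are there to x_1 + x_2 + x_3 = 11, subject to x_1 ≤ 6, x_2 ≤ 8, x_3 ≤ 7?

Without the upper bounds there are C(13,2) = 78 ways to split 11 among 3 variables.
Subtract solutions that violate a single cap (substitute x_i' = x_i − (cap_i+1)): x_1 ≥ 7 gives C(6,2) = 15; x_2 ≥ 9 gives C(4,2) = 6; x_3 ≥ 8 gives C(5,2) = 10. Together 31.
No two caps can be exceeded simultaneously, so the pair terms are all 0.
By inclusion–exclusion the count is 78 − 31 + 0 = 47.

47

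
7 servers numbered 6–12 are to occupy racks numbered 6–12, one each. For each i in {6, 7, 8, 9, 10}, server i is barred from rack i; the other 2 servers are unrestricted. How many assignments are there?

Let Aᵢ (for 6 ≤ i ≤ 10) be the placements that put server i in its forbidden rack. Any j of these fix j positions, leaving (7−j)! ways to fill the rest, and there are C(5,j) ways to pick which j.
By inclusion–exclusion, the number of valid placements is Σ_{j=0}^{5} (−1)^j C(5,j)·(7−j)!.
Computing: 5040 − 3600 + 1200 − 240 + 30 − 2 = 2428.

2428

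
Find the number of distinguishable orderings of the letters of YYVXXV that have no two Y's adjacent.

60

Total arrangements of YYVXXV: 6!/(2!·2!·2!) = 90.
If the two Y's are adjacent, glue them into one block, leaving 5 items to arrange: (5)!/(2!·2!) = 30 ways.
Subtracting, 90 − 30 = 60 arrangements keep the Y's apart.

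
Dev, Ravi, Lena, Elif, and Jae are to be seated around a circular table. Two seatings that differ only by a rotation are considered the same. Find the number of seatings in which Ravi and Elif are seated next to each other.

12

Glue Ravi and Elif into a block (2 internal orders). Seating 4 units around a circle gives (3)! arrangements.
So 2 × (3)! = 2 × 6 = 12.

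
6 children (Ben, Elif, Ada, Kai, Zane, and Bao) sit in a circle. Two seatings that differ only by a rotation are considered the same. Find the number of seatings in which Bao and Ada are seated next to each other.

Treat {Bao, Ada} as one unit (2 internal orders) and seat the resulting 5 units around the table: (4)! circular arrangements.
So 2 × (4)! = 2 × 24 = 48.

48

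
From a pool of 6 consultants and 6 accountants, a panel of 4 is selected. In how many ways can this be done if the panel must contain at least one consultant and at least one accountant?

Total 4-person selections from all 12: C(12,4) = 495.
Subtract selections that omit an entire group: no consultants → C(6,4) = 15; no accountants → C(6,4) = 15.
Both groups omitted at once is impossible, so 495 − 30 = 465.

465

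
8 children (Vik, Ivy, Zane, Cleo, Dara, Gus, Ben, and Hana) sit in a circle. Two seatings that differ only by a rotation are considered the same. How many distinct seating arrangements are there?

5040

Around a circle, 8 distinct people have 8!/8 = (7)! = 5040 rotationally distinct seatings.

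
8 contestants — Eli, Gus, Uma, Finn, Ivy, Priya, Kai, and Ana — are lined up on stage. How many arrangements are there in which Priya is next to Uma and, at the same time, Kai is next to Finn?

2880

Treat {Priya,Uma} as one block (2 orders) and {Kai,Finn} as another (2 orders).
That leaves 6 units to arrange: 2 × 2 × 6! = 4 × 720 = 2880.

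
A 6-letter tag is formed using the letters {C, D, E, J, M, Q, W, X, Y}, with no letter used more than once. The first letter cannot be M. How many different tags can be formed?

The first letter has 9−1 = 8 choices (anything except M).
The remaining 5 letters are filled from the other 8 symbols without repetition: 8 × 7 × 6 × 5 × 4 = 6720.
Total: 8 × 6720 = 53760.

53760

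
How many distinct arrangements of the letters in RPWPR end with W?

6

Fix W in the last position and arrange the remaining 4 letters.
Those 4 letters have P appearing twice and R appearing twice, giving (4)!/(2!·2!) = 6.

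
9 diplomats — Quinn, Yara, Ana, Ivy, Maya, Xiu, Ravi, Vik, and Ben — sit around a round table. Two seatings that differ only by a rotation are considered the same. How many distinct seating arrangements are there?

Fix one person's seat to break rotational symmetry; the remaining 8 people can be arranged in (8)! = 40320 ways.

40320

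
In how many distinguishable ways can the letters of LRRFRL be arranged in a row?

The 6 letters of LRRFRL have repeats: L appearing twice and R appearing 3 times.
The number of distinct arrangements is 6!/(3!·2!) = 720/12 = 60.

60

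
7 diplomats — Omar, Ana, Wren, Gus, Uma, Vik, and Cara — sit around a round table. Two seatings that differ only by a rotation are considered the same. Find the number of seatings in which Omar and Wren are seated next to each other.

240

Glue Omar and Wren into a block (2 internal orders). Seating 6 units around a circle gives (5)! arrangements.
So 2 × (5)! = 2 × 120 = 240.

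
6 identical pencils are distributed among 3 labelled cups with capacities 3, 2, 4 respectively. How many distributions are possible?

By stars and bars, unrestricted non-negative solutions to x_1+…+x_3 = 6 number C(6+2,2) = 28.
Subtract solutions that violate a single cap (substitute x_i' = x_i − (cap_i+1)): x_1 ≥ 4 gives C(4,2) = 6; x_2 ≥ 3 gives C(5,2) = 10; x_3 ≥ 5 gives C(3,2) = 3. Together 19.
No two caps can be exceeded simultaneously, so the pair terms are all 0.
By inclusion–exclusion the count is 28 − 19 + 0 = 9.

9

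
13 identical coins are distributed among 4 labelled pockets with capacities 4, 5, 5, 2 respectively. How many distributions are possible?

19

Ignoring the caps, the number of non-negative solutions to x_1+…+x_4 = 13 is C(16,3) = 560.
Subtract solutions that violate a single cap (substitute x_i' = x_i − (cap_i+1)): x_1 ≥ 5 gives C(11,3) = 165; x_2 ≥ 6 gives C(10,3) = 120; x_3 ≥ 6 gives C(10,3) = 120; x_4 ≥ 3 gives C(13,3) = 286. Together 691.
Add back pairs where two caps are both exceeded: 10 + 10 + 56 + 4 + 35 + 35 = 150.
By inclusion–exclusion the count is 560 − 691 + 150 = 19.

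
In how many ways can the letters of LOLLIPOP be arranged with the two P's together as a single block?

Treat the 2 copies of P as a single block. The multiset to arrange is then {PP, I, L, L, L, O, O}, 7 items in all.
That gives (7)!/(3!·2!) = 420 arrangements.

420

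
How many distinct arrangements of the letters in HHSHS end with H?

6

Fix H in the last position and arrange the remaining 4 letters.
Those 4 letters have H appearing twice and S appearing twice, giving (4)!/(2!·2!) = 6.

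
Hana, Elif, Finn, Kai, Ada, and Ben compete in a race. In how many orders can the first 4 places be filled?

This is an ordered selection of 4 from 6: P(6,4).
That gives 6 × 5 × 4 × 3 = 360.

360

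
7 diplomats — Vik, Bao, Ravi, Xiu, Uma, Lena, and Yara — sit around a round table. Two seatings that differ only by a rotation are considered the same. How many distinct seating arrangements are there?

Seat Vik anywhere (absorbing the rotational symmetry), then permute the other 6: (6)! = 720.

720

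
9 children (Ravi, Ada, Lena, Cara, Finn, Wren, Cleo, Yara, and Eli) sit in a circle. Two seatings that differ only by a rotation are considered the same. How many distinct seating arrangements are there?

Around a circle, 9 distinct people have 9!/9 = (8)! = 40320 rotationally distinct seatings.

40320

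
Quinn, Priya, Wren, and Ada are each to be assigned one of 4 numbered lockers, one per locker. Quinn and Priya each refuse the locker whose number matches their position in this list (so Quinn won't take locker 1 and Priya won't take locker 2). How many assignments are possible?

14

Let Aᵢ (for i ∈ {1, 2}) be the placements that put person i in their forbidden locker. Any j of these fix j positions, leaving (4−j)! ways to fill the rest, and there are C(2,j) ways to pick which j.
By inclusion–exclusion, the number of valid placements is Σ_{j=0}^{2} (−1)^j C(2,j)·(4−j)!.
Computing: 24 − 12 + 2 = 14.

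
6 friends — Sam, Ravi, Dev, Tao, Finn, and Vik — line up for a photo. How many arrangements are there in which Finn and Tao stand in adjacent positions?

Treat {Finn, Tao} as a single unit. There are 5 units to order, and the pair itself can be ordered 2 ways.
So the count is 2·(5)! = 240.

240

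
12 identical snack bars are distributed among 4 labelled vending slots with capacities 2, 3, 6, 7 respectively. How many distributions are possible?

54

By stars and bars, unrestricted non-negative solutions to x_1+…+x_4 = 12 number C(12+3,3) = 455.
Subtract solutions that violate a single cap (substitute x_i' = x_i − (cap_i+1)): x_1 ≥ 3 gives C(12,3) = 220; x_2 ≥ 4 gives C(11,3) = 165; x_3 ≥ 7 gives C(8,3) = 56; x_4 ≥ 8 gives C(7,3) = 35. Together 476.
Add back pairs where two caps are both exceeded: 56 + 10 + 4 + 4 + 1 + 0 = 75.
By inclusion–exclusion the count is 455 − 476 + 75 = 54.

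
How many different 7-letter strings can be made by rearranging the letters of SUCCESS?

420

The 7 letters of SUCCESS have repeats: C appearing twice and S appearing 3 times.
The number of distinct arrangements is 7!/(3!·2!) = 5040/12 = 420.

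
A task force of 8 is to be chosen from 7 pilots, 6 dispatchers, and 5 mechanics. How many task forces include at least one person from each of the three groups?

41811

With no constraint there are C(18,8) = 43758 possible selections.
Subtract selections that omit an entire group: no pilots → C(11,8) = 165; no dispatchers → C(12,8) = 495; no mechanics → C(13,8) = 1287.
Add back selections omitting two groups (i.e. drawn from a single group): C(7,8) + C(6,8) + C(5,8) = 0.
By inclusion–exclusion: 43758 − 1947 + 0 = 41811.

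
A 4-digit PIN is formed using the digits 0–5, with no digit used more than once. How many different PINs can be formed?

360

With no repetition, fill the 4 digits in order: 6 choices, then 5, down to 3.
6 × 5 × 4 × 3 = 360.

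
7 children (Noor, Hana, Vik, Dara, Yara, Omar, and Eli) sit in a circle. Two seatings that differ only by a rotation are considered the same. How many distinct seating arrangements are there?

Fix one person's seat to break rotational symmetry; the remaining 6 people can be arranged in (6)! = 720 ways.

720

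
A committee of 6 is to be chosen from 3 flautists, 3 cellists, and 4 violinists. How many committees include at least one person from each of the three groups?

195

With no constraint there are C(10,6) = 210 possible selections.
Selections missing a whole group: no flautists → C(7,6) = 7; no cellists → C(7,6) = 7; no violinists → C(6,6) = 1.
Add back selections omitting two groups (i.e. drawn from a single group): C(3,6) + C(3,6) + C(4,6) = 0.
By inclusion–exclusion: 210 − 15 + 0 = 195.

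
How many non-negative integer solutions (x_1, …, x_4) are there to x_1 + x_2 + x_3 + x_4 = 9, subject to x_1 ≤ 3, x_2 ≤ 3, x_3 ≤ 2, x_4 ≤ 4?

19

By stars and bars, unrestricted non-negative solutions to x_1+…+x_4 = 9 number C(9+3,3) = 220.
Subtract solutions that violate a single cap (substitute x_i' = x_i − (cap_i+1)): x_1 ≥ 4 gives C(8,3) = 56; x_2 ≥ 4 gives C(8,3) = 56; x_3 ≥ 3 gives C(9,3) = 84; x_4 ≥ 5 gives C(7,3) = 35. Together 231.
Add back pairs where two caps are both exceeded: 4 + 10 + 1 + 10 + 1 + 4 = 30.
By inclusion–exclusion the count is 220 − 231 + 30 = 19.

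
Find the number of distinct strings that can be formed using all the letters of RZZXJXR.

630

The 7 letters of RZZXJXR have repeats: R appearing twice, X appearing twice, and Z appearing twice.
Dividing 7! = 5040 by 2!·2!·2! = 8 for the repeated letters gives 630.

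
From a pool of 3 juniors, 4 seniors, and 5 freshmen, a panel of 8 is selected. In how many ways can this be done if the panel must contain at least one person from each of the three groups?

Unrestricted: C(12,8) = 495 ways to pick any 8 of the 12.
Selections missing a whole group: no juniors → C(9,8) = 9; no seniors → C(8,8) = 1; no freshmen → C(7,8) = 0.
Add back selections omitting two groups (i.e. drawn from a single group): C(3,8) + C(4,8) + C(5,8) = 0.
By inclusion–exclusion: 495 − 10 + 0 = 485.

485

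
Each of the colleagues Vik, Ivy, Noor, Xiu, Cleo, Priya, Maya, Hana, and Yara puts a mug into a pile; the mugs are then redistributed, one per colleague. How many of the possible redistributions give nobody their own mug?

Count assignments avoiding every fixed point. For any j of the 9 colleagues fixed to their own mug, the other 9−j can be arranged in (9−j)! ways.
By inclusion–exclusion this is Σ_{j=0}^{9} (−1)^j C(9,j)·(9−j)!.
Computing: 362880 − 362880 + 181440 − 60480 + 15120 − 3024 + 504 − 72 + 9 − 1 = 133496.

133496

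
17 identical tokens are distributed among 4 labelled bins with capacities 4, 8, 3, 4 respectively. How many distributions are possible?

Ignoring the caps, the number of non-negative solutions to x_1+…+x_4 = 17 is C(20,3) = 1140.
Subtract solutions that violate a single cap (substitute x_i' = x_i − (cap_i+1)): x_1 ≥ 5 gives C(15,3) = 455; x_2 ≥ 9 gives C(11,3) = 165; x_3 ≥ 4 gives C(16,3) = 560; x_4 ≥ 5 gives C(15,3) = 455. Together 1635.
Add back pairs where two caps are both exceeded: 20 + 165 + 120 + 35 + 20 + 165 = 525.
Subtract triples: 0 + 0 + 20 + 0 = 20.
By inclusion–exclusion the count is 1140 − 1635 + 525 − 20 = 10.

10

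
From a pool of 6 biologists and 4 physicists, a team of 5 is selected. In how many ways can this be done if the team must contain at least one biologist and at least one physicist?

Total 5-person selections from all 10: C(10,5) = 252.
Selections missing a whole group: no biologists → C(4,5) = 0; no physicists → C(6,5) = 6.
Both groups omitted at once is impossible, so 252 − 6 = 246.

246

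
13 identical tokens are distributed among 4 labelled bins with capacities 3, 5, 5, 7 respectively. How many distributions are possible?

By stars and bars, unrestricted non-negative solutions to x_1+…+x_4 = 13 number C(13+3,3) = 560.
Subtract solutions that violate a single cap (substitute x_i' = x_i − (cap_i+1)): x_1 ≥ 4 gives C(12,3) = 220; x_2 ≥ 6 gives C(10,3) = 120; x_3 ≥ 6 gives C(10,3) = 120; x_4 ≥ 8 gives C(8,3) = 56. Together 516.
Add back pairs where two caps are both exceeded: 20 + 20 + 4 + 4 + 0 + 0 = 48.
By inclusion–exclusion the count is 560 − 516 + 48 = 92.

92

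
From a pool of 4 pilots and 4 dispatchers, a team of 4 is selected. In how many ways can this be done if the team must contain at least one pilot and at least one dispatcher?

68

Total 4-person selections from all 8: C(8,4) = 70.
Selections missing a whole group: no pilots → C(4,4) = 1; no dispatchers → C(4,4) = 1.
Both groups omitted at once is impossible, so 70 − 2 = 68.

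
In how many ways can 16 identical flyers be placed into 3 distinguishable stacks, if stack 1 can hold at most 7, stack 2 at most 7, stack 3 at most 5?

10

Ignoring the caps, the number of non-negative solutions to x_1+…+x_3 = 16 is C(18,2) = 153.
Subtract solutions that violate a single cap (substitute x_i' = x_i − (cap_i+1)): x_1 ≥ 8 gives C(10,2) = 45; x_2 ≥ 8 gives C(10,2) = 45; x_3 ≥ 6 gives C(12,2) = 66. Together 156.
Add back pairs where two caps are both exceeded: 1 + 6 + 6 = 13.
By inclusion–exclusion the count is 153 − 156 + 13 = 10.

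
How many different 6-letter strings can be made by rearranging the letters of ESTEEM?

Letter multiplicities in ESTEEM: E×3, M×1, S×1, T×1.
The number of distinct arrangements is 6!/(3!) = 720/6 = 120.

120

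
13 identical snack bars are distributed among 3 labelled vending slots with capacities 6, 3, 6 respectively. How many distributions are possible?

Ignoring the caps, the number of non-negative solutions to x_1+…+x_3 = 13 is C(15,2) = 105.
Subtract solutions that violate a single cap (substitute x_i' = x_i − (cap_i+1)): x_1 ≥ 7 gives C(8,2) = 28; x_2 ≥ 4 gives C(11,2) = 55; x_3 ≥ 7 gives C(8,2) = 28. Together 111.
Add back pairs where two caps are both exceeded: 6 + 0 + 6 = 12.
By inclusion–exclusion the count is 105 − 111 + 12 = 6.

6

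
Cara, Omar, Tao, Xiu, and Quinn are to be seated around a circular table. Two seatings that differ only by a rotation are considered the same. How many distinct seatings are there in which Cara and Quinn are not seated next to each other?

All circular seatings of 5 people number (4)! = 24.
Those with Cara next to Quinn: fuse the pair into one unit and seat 4 units around a circle — 2·(3)! = 12.
Subtracting, 24 − 12 = 12.

12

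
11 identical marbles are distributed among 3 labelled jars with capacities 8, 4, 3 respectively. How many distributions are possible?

Without the upper bounds there are C(13,2) = 78 ways to split 11 among 3 jars.
Subtract solutions that violate a single cap (substitute x_i' = x_i − (cap_i+1)): x_1 ≥ 9 gives C(4,2) = 6; x_2 ≥ 5 gives C(8,2) = 28; x_3 ≥ 4 gives C(9,2) = 36. Together 70.
Add back pairs where two caps are both exceeded: 0 + 0 + 6 = 6.
By inclusion–exclusion the count is 78 − 70 + 6 = 14.

14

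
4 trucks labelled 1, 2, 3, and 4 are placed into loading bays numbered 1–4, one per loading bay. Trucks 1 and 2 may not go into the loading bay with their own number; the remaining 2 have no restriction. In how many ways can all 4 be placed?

14

Let Aᵢ (for i ∈ {1, 2}) be the placements that put truck i in its forbidden loading bay. Any j of these fix j positions, leaving (4−j)! ways to fill the rest, and there are C(2,j) ways to pick which j.
By inclusion–exclusion, the number of valid placements is Σ_{j=0}^{2} (−1)^j C(2,j)·(4−j)!.
Computing: 24 − 12 + 2 = 14.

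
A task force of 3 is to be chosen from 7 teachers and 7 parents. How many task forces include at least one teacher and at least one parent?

With no constraint there are C(14,3) = 364 possible selections.
Selections missing a whole group: no teachers → C(7,3) = 35; no parents → C(7,3) = 35.
Both groups omitted at once is impossible, so 364 − 70 = 294.

294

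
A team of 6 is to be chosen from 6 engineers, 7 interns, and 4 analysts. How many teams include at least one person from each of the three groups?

With no constraint there are C(17,6) = 12376 possible selections.
Selections missing a whole group: no engineers → C(11,6) = 462; no interns → C(10,6) = 210; no analysts → C(13,6) = 1716.
Add back selections omitting two groups (i.e. drawn from a single group): C(6,6) + C(7,6) + C(4,6) = 8.
By inclusion–exclusion: 12376 − 2388 + 8 = 9996.

9996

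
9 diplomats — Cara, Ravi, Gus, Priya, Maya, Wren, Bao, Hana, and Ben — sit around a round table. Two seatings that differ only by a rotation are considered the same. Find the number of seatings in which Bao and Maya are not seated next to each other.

Without the restriction there are (8)! = 40320 seatings.
Seatings with Bao beside Maya: treat them as a block with 2 internal orders, giving 2 × (7)! = 10080.
Subtracting, 40320 − 10080 = 30240.

30240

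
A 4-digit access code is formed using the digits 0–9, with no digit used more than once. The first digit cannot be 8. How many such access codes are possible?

The first digit has 10−1 = 9 choices (anything except 8).
The remaining 3 digits are filled from the other 9 symbols without repetition: 9 × 8 × 7 = 504.
Total: 9 × 504 = 4536.

4536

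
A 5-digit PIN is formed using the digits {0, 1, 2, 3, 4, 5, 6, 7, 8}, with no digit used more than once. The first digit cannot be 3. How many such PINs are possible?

The first digit has 9−1 = 8 choices (anything except 3).
The remaining 4 digits are filled from the other 8 symbols without repetition: 8 × 7 × 6 × 5 = 1680.
Total: 8 × 1680 = 13440.

13440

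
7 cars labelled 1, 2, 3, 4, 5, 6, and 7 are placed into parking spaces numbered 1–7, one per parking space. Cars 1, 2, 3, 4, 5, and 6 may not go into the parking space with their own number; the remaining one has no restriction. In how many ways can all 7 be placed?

Let Aᵢ (for 1 ≤ i ≤ 6) be the placements that put car i in its forbidden parking space. Any j of these fix j positions, leaving (7−j)! ways to fill the rest, and there are C(6,j) ways to pick which j.
By inclusion–exclusion, the number of valid placements is Σ_{j=0}^{6} (−1)^j C(6,j)·(7−j)!.
Computing: 5040 − 4320 + 1800 − 480 + 90 − 12 + 1 = 2119.

2119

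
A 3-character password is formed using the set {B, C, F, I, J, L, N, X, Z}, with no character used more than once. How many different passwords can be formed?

504

Choose and order 3 of the 9 symbols: the first character has 9 options, the next 8, then 7.
9 × 8 × 7 = 504.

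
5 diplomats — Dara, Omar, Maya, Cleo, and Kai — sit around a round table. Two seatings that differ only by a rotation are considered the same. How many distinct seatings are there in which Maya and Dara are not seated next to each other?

All circular seatings of 5 people number (4)! = 24.
Seatings with Maya beside Dara: treat them as a block with 2 internal orders, giving 2 × (3)! = 12.
Subtracting, 24 − 12 = 12.

12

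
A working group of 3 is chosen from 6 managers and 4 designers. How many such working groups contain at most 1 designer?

80

Split by how many designers are chosen (0 through 1).
Sum: C(4,0)·C(6,3) + C(4,1)·C(6,2) = 20 + 60 = 80.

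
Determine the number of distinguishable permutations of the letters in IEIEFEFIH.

IEIEFEFIH has 9 letters with E appearing 3 times, F appearing twice, and I appearing 3 times.
So there are 9! / (3!·3!·2!) = 5040 distinguishable arrangements.

5040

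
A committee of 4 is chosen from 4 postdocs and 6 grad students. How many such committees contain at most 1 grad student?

25

Split by how many grad students are chosen (0 through 1).
Sum: C(6,0)·C(4,4) + C(6,1)·C(4,3) = 1 + 24 = 25.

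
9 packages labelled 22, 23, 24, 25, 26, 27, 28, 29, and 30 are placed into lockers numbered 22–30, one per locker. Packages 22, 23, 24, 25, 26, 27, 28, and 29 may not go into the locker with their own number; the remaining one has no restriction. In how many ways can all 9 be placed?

148329

Let Aᵢ (for 22 ≤ i ≤ 29) be the placements that put package i in its forbidden locker. Any j of these fix j positions, leaving (9−j)! ways to fill the rest, and there are C(8,j) ways to pick which j.
By inclusion–exclusion, the number of valid placements is Σ_{j=0}^{8} (−1)^j C(8,j)·(9−j)!.
Computing: 362880 − 322560 + 141120 − 40320 + 8400 − 1344 + 168 − 16 + 1 = 148329.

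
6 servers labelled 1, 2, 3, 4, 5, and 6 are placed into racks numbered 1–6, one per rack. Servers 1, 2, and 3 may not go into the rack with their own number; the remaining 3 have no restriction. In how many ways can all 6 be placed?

Let Aᵢ (for i ∈ {1, 2, 3}) be the placements that put server i in its forbidden rack. Any j of these fix j positions, leaving (6−j)! ways to fill the rest, and there are C(3,j) ways to pick which j.
By inclusion–exclusion, the number of valid placements is Σ_{j=0}^{3} (−1)^j C(3,j)·(6−j)!.
Computing: 720 − 360 + 72 − 6 = 426.

426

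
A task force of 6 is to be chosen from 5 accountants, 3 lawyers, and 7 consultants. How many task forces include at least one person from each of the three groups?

Unrestricted: C(15,6) = 5005 ways to pick any 6 of the 15.
Subtract selections that omit an entire group: no accountants → C(10,6) = 210; no lawyers → C(12,6) = 924; no consultants → C(8,6) = 28.
Add back selections omitting two groups (i.e. drawn from a single group): C(5,6) + C(3,6) + C(7,6) = 7.
By inclusion–exclusion: 5005 − 1162 + 7 = 3850.

3850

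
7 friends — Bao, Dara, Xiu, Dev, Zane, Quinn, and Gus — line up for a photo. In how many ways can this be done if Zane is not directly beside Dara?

Of the 7! = 5040 arrangements, those with Zane and Dara adjacent number 2 × 6! = 1440 (treat the pair as a block with 2 internal orders).
Complementary counting: 5040 − 1440 = 3600.

3600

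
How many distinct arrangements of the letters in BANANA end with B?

10

With the last slot taken by B, it remains to arrange the other 5 letters (ANANA).
Those 5 letters have A appearing 3 times and N appearing twice, giving (5)!/(3!·2!) = 10.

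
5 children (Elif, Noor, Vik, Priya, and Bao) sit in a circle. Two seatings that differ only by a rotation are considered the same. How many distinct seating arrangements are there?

Seat Elif anywhere (absorbing the rotational symmetry), then permute the other 4: (4)! = 24.

24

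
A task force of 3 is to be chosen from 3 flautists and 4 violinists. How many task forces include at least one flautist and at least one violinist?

30

Total 3-person selections from all 7: C(7,3) = 35.
Selections missing a whole group: no flautists → C(4,3) = 4; no violinists → C(3,3) = 1.
Both groups omitted at once is impossible, so 35 − 5 = 30.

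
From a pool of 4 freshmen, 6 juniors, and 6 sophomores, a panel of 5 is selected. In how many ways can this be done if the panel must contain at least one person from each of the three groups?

3084

Unrestricted: C(16,5) = 4368 ways to pick any 5 of the 16.
Subtract selections that omit an entire group: no freshmen → C(12,5) = 792; no juniors → C(10,5) = 252; no sophomores → C(10,5) = 252.
Add back selections omitting two groups (i.e. drawn from a single group): C(4,5) + C(6,5) + C(6,5) = 12.
By inclusion–exclusion: 4368 − 1296 + 12 = 3084.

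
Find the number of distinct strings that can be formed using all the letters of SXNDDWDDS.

The 9 letters of SXNDDWDDS have repeats: D appearing 4 times and S appearing twice.
So there are 9! / (4!·2!) = 7560 distinguishable arrangements.

7560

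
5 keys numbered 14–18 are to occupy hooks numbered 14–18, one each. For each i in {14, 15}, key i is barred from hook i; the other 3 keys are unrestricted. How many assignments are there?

Let Aᵢ (for i ∈ {14, 15}) be the placements that put key i in its forbidden hook. Any j of these fix j positions, leaving (5−j)! ways to fill the rest, and there are C(2,j) ways to pick which j.
By inclusion–exclusion, the number of valid placements is Σ_{j=0}^{2} (−1)^j C(2,j)·(5−j)!.
Computing: 120 − 48 + 6 = 78.

78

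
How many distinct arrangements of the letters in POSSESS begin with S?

Fix S in the first position and arrange the remaining 6 letters.
Those 6 letters have S appearing 3 times, giving (6)!/(3!) = 120.

120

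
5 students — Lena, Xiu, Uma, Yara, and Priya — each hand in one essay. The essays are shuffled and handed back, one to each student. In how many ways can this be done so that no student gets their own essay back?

44

Let Aᵢ be the assignments in which student i gets their own essay. We want the size of the complement of A₁∪…∪A_5.
By inclusion–exclusion this is Σ_{j=0}^{5} (−1)^j C(5,j)·(5−j)!.
Computing: 120 − 120 + 60 − 20 + 5 − 1 = 44.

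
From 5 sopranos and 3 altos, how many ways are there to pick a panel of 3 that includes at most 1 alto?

Split by how many altos are chosen (0 through 1).
Sum: C(3,0)·C(5,3) + C(3,1)·C(5,2) = 10 + 30 = 40.

40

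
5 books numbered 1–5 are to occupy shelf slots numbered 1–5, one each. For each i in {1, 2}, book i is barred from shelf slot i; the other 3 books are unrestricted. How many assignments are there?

78

Let Aᵢ (for i ∈ {1, 2}) be the placements that put book i in its forbidden shelf slot. Any j of these fix j positions, leaving (5−j)! ways to fill the rest, and there are C(2,j) ways to pick which j.
By inclusion–exclusion, the number of valid placements is Σ_{j=0}^{2} (−1)^j C(2,j)·(5−j)!.
Computing: 120 − 48 + 6 = 78.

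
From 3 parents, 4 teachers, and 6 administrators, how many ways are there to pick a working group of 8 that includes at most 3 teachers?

Split by how many teachers are chosen (0 through 3).
Sum: C(4,0)·C(9,8) + C(4,1)·C(9,7) + C(4,2)·C(9,6) + C(4,3)·C(9,5) = 9 + 144 + 504 + 504 = 1161.

1161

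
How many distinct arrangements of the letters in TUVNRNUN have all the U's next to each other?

Treat the 2 copies of U as a single block. The multiset to arrange is then {UU, N, N, N, R, T, V}, 7 items in all.
That gives (7)!/(3!) = 840 arrangements.

840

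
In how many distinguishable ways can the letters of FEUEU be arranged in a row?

FEUEU has 5 letters with E appearing twice and U appearing twice.
So there are 5! / (2!·2!) = 30 distinguishable arrangements.

30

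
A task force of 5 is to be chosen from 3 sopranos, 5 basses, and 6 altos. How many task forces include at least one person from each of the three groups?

Total 5-person selections from all 14: C(14,5) = 2002.
Selections missing a whole group: no sopranos → C(11,5) = 462; no basses → C(9,5) = 126; no altos → C(8,5) = 56.
Add back selections omitting two groups (i.e. drawn from a single group): C(3,5) + C(5,5) + C(6,5) = 7.
By inclusion–exclusion: 2002 − 644 + 7 = 1365.

1365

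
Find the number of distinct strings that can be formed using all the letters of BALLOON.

1260

BALLOON has 7 letters with L appearing twice and O appearing twice.
So there are 7! / (2!·2!) = 1260 distinguishable arrangements.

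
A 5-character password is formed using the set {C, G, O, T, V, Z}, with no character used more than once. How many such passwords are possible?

720

With no repetition, fill the 5 characters in order: 6 choices, then 5, down to 2.
That product is 6 × 5 × 4 × 3 × 2 = 720.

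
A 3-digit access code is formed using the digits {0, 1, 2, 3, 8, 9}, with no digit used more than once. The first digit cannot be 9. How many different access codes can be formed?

100

The first digit has 6−1 = 5 choices (anything except 9).
The remaining 2 digits are filled from the other 5 symbols without repetition: 5 × 4 = 20.
Total: 5 × 20 = 100.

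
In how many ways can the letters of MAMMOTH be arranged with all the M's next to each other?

Treat the 3 copies of M as a single block. The multiset to arrange is then {MMM, A, H, O, T}, 5 items in all.
All 5 items are distinct, so there are (5)! = 120 arrangements.

120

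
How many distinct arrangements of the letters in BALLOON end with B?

180

With the last slot taken by B, it remains to arrange the other 6 letters (ALLOON).
Those 6 letters have L appearing twice and O appearing twice, giving (6)!/(2!·2!) = 180.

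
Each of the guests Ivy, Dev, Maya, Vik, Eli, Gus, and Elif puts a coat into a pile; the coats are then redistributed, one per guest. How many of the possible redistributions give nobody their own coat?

1854

Count assignments avoiding every fixed point. For any j of the 7 guests fixed to their own coat, the other 7−j can be arranged in (7−j)! ways.
By inclusion–exclusion this is Σ_{j=0}^{7} (−1)^j C(7,j)·(7−j)!.
Computing: 5040 − 5040 + 2520 − 840 + 210 − 42 + 7 − 1 = 1854.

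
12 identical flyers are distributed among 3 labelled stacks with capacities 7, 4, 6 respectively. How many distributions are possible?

Without the upper bounds there are C(14,2) = 91 ways to split 12 among 3 stacks.
Subtract solutions that violate a single cap (substitute x_i' = x_i − (cap_i+1)): x_1 ≥ 8 gives C(6,2) = 15; x_2 ≥ 5 gives C(9,2) = 36; x_3 ≥ 7 gives C(7,2) = 21. Together 72.
Add back pairs where two caps are both exceeded: 0 + 0 + 1 = 1.
By inclusion–exclusion the count is 91 − 72 + 1 = 20.

20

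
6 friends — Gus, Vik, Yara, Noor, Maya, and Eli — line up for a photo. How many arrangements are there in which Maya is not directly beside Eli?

Of the 6! = 720 arrangements, those with Maya and Eli adjacent number 2 × 5! = 240 (treat the pair as a block with 2 internal orders).
So 720 − 240 = 480 arrangements keep them apart.

480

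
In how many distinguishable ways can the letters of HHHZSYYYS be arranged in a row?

5040

HHHZSYYYS has 9 letters with H appearing 3 times, S appearing twice, and Y appearing 3 times.
Dividing 9! = 362880 by 3!·3!·2! = 72 for the repeated letters gives 5040.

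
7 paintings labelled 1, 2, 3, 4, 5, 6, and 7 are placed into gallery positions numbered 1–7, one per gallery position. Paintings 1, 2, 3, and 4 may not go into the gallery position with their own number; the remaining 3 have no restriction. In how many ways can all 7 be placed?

2790

Let Aᵢ (for 1 ≤ i ≤ 4) be the placements that put painting i in its forbidden gallery position. Any j of these fix j positions, leaving (7−j)! ways to fill the rest, and there are C(4,j) ways to pick which j.
By inclusion–exclusion, the number of valid placements is Σ_{j=0}^{4} (−1)^j C(4,j)·(7−j)!.
Computing: 5040 − 2880 + 720 − 96 + 6 = 2790.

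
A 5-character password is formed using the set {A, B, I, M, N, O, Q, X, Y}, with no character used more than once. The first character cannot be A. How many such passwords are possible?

13440

The first character has 9−1 = 8 choices (anything except A).
The remaining 4 characters are filled from the other 8 symbols without repetition: 8 × 7 × 6 × 5 = 1680.
Total: 8 × 1680 = 13440.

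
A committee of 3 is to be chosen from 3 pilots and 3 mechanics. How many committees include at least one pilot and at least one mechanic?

18

Unrestricted: C(6,3) = 20 ways to pick any 3 of the 6.
Selections missing a whole group: no pilots → C(3,3) = 1; no mechanics → C(3,3) = 1.
Both groups omitted at once is impossible, so 20 − 2 = 18.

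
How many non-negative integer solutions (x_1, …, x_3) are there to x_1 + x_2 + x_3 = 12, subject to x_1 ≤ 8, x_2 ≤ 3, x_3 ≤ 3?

Ignoring the caps, the number of non-negative solutions to x_1+…+x_3 = 12 is C(14,2) = 91.
Subtract solutions that violate a single cap (substitute x_i' = x_i − (cap_i+1)): x_1 ≥ 9 gives C(5,2) = 10; x_2 ≥ 4 gives C(10,2) = 45; x_3 ≥ 4 gives C(10,2) = 45. Together 100.
Add back pairs where two caps are both exceeded: 0 + 0 + 15 = 15.
By inclusion–exclusion the count is 91 − 100 + 15 = 6.

6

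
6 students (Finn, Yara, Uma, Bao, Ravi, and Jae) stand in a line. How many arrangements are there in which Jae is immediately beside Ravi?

Glue Jae and Ravi into one block (2 internal orders), leaving 5 units to arrange in a row.
That gives 2 × 5! = 2 × 120 = 240.

240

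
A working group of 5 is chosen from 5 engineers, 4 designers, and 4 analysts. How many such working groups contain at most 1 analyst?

630

Split by how many analysts are chosen (0 through 1).
Sum: C(4,0)·C(9,5) + C(4,1)·C(9,4) = 126 + 504 = 630.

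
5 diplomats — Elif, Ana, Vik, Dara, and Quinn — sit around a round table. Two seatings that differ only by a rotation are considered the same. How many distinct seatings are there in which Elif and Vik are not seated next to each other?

All circular seatings of 5 people number (4)! = 24.
Those with Elif next to Vik: fuse the pair into one unit and seat 4 units around a circle — 2·(3)! = 12.
Subtracting, 24 − 12 = 12.

12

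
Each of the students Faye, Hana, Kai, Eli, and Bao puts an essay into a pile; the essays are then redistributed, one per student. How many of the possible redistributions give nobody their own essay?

44

Let Aᵢ be the assignments in which student i gets their own essay. We want the size of the complement of A₁∪…∪A_5.
By inclusion–exclusion this is Σ_{j=0}^{5} (−1)^j C(5,j)·(5−j)!.
Computing: 120 − 120 + 60 − 20 + 5 − 1 = 44.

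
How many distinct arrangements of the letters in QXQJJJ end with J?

30

Fix J in the last position and arrange the remaining 5 letters.
Those 5 letters have J appearing twice and Q appearing twice, giving (5)!/(2!·2!) = 30.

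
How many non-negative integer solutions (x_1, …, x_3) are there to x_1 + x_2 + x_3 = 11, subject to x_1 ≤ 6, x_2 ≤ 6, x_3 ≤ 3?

Ignoring the caps, the number of non-negative solutions to x_1+…+x_3 = 11 is C(13,2) = 78.
Subtract solutions that violate a single cap (substitute x_i' = x_i − (cap_i+1)): x_1 ≥ 7 gives C(6,2) = 15; x_2 ≥ 7 gives C(6,2) = 15; x_3 ≥ 4 gives C(9,2) = 36. Together 66.
Add back pairs where two caps are both exceeded: 0 + 1 + 1 = 2.
By inclusion–exclusion the count is 78 − 66 + 2 = 14.

14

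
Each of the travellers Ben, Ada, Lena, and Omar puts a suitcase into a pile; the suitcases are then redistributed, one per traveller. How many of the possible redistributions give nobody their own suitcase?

9

Let Aᵢ be the assignments in which traveller i gets their own suitcase. We want the size of the complement of A₁∪…∪A_4.
By inclusion–exclusion this is Σ_{j=0}^{4} (−1)^j C(4,j)·(4−j)!.
Computing: 24 − 24 + 12 − 4 + 1 = 9.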